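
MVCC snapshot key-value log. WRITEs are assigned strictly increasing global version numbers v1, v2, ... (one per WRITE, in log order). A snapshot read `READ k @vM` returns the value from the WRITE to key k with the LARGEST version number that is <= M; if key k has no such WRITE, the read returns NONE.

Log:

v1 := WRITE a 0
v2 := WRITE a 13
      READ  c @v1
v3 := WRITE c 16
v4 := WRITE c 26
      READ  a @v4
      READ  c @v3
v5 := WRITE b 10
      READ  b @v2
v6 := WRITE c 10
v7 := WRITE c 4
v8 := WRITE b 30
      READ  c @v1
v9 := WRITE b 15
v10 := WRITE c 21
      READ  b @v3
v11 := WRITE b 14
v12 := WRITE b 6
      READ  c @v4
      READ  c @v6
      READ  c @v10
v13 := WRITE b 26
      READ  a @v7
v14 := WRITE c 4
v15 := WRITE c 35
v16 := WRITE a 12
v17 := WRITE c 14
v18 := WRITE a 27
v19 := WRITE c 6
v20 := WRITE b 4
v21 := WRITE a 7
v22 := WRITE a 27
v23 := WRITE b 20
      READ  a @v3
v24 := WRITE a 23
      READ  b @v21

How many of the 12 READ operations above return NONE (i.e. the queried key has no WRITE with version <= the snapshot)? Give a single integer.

v1: WRITE a=0  (a history now [(1, 0)])
v2: WRITE a=13  (a history now [(1, 0), (2, 13)])
READ c @v1: history=[] -> no version <= 1 -> NONE
v3: WRITE c=16  (c history now [(3, 16)])
v4: WRITE c=26  (c history now [(3, 16), (4, 26)])
READ a @v4: history=[(1, 0), (2, 13)] -> pick v2 -> 13
READ c @v3: history=[(3, 16), (4, 26)] -> pick v3 -> 16
v5: WRITE b=10  (b history now [(5, 10)])
READ b @v2: history=[(5, 10)] -> no version <= 2 -> NONE
v6: WRITE c=10  (c history now [(3, 16), (4, 26), (6, 10)])
v7: WRITE c=4  (c history now [(3, 16), (4, 26), (6, 10), (7, 4)])
v8: WRITE b=30  (b history now [(5, 10), (8, 30)])
READ c @v1: history=[(3, 16), (4, 26), (6, 10), (7, 4)] -> no version <= 1 -> NONE
v9: WRITE b=15  (b history now [(5, 10), (8, 30), (9, 15)])
v10: WRITE c=21  (c history now [(3, 16), (4, 26), (6, 10), (7, 4), (10, 21)])
READ b @v3: history=[(5, 10), (8, 30), (9, 15)] -> no version <= 3 -> NONE
v11: WRITE b=14  (b history now [(5, 10), (8, 30), (9, 15), (11, 14)])
v12: WRITE b=6  (b history now [(5, 10), (8, 30), (9, 15), (11, 14), (12, 6)])
READ c @v4: history=[(3, 16), (4, 26), (6, 10), (7, 4), (10, 21)] -> pick v4 -> 26
READ c @v6: history=[(3, 16), (4, 26), (6, 10), (7, 4), (10, 21)] -> pick v6 -> 10
READ c @v10: history=[(3, 16), (4, 26), (6, 10), (7, 4), (10, 21)] -> pick v10 -> 21
v13: WRITE b=26  (b history now [(5, 10), (8, 30), (9, 15), (11, 14), (12, 6), (13, 26)])
READ a @v7: history=[(1, 0), (2, 13)] -> pick v2 -> 13
v14: WRITE c=4  (c history now [(3, 16), (4, 26), (6, 10), (7, 4), (10, 21), (14, 4)])
v15: WRITE c=35  (c history now [(3, 16), (4, 26), (6, 10), (7, 4), (10, 21), (14, 4), (15, 35)])
v16: WRITE a=12  (a history now [(1, 0), (2, 13), (16, 12)])
v17: WRITE c=14  (c history now [(3, 16), (4, 26), (6, 10), (7, 4), (10, 21), (14, 4), (15, 35), (17, 14)])
v18: WRITE a=27  (a history now [(1, 0), (2, 13), (16, 12), (18, 27)])
v19: WRITE c=6  (c history now [(3, 16), (4, 26), (6, 10), (7, 4), (10, 21), (14, 4), (15, 35), (17, 14), (19, 6)])
v20: WRITE b=4  (b history now [(5, 10), (8, 30), (9, 15), (11, 14), (12, 6), (13, 26), (20, 4)])
v21: WRITE a=7  (a history now [(1, 0), (2, 13), (16, 12), (18, 27), (21, 7)])
v22: WRITE a=27  (a history now [(1, 0), (2, 13), (16, 12), (18, 27), (21, 7), (22, 27)])
v23: WRITE b=20  (b history now [(5, 10), (8, 30), (9, 15), (11, 14), (12, 6), (13, 26), (20, 4), (23, 20)])
READ a @v3: history=[(1, 0), (2, 13), (16, 12), (18, 27), (21, 7), (22, 27)] -> pick v2 -> 13
v24: WRITE a=23  (a history now [(1, 0), (2, 13), (16, 12), (18, 27), (21, 7), (22, 27), (24, 23)])
READ b @v21: history=[(5, 10), (8, 30), (9, 15), (11, 14), (12, 6), (13, 26), (20, 4), (23, 20)] -> pick v20 -> 4
Read results in order: ['NONE', '13', '16', 'NONE', 'NONE', 'NONE', '26', '10', '21', '13', '13', '4']
NONE count = 4

Answer: 4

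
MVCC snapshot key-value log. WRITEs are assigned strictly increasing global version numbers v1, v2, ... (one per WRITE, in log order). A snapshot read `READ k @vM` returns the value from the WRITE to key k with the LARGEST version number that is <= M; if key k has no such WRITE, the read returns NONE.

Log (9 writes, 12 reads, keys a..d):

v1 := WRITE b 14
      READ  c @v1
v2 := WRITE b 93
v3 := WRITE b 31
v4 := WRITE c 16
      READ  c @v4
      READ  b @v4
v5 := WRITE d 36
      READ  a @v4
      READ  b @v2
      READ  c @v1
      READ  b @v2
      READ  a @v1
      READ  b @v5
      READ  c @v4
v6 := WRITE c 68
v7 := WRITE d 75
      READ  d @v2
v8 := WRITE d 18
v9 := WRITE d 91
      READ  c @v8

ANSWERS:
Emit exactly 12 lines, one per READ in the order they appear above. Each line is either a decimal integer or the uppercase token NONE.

v1: WRITE b=14  (b history now [(1, 14)])
READ c @v1: history=[] -> no version <= 1 -> NONE
v2: WRITE b=93  (b history now [(1, 14), (2, 93)])
v3: WRITE b=31  (b history now [(1, 14), (2, 93), (3, 31)])
v4: WRITE c=16  (c history now [(4, 16)])
READ c @v4: history=[(4, 16)] -> pick v4 -> 16
READ b @v4: history=[(1, 14), (2, 93), (3, 31)] -> pick v3 -> 31
v5: WRITE d=36  (d history now [(5, 36)])
READ a @v4: history=[] -> no version <= 4 -> NONE
READ b @v2: history=[(1, 14), (2, 93), (3, 31)] -> pick v2 -> 93
READ c @v1: history=[(4, 16)] -> no version <= 1 -> NONE
READ b @v2: history=[(1, 14), (2, 93), (3, 31)] -> pick v2 -> 93
READ a @v1: history=[] -> no version <= 1 -> NONE
READ b @v5: history=[(1, 14), (2, 93), (3, 31)] -> pick v3 -> 31
READ c @v4: history=[(4, 16)] -> pick v4 -> 16
v6: WRITE c=68  (c history now [(4, 16), (6, 68)])
v7: WRITE d=75  (d history now [(5, 36), (7, 75)])
READ d @v2: history=[(5, 36), (7, 75)] -> no version <= 2 -> NONE
v8: WRITE d=18  (d history now [(5, 36), (7, 75), (8, 18)])
v9: WRITE d=91  (d history now [(5, 36), (7, 75), (8, 18), (9, 91)])
READ c @v8: history=[(4, 16), (6, 68)] -> pick v6 -> 68

Answer: NONE
16
31
NONE
93
NONE
93
NONE
31
16
NONE
68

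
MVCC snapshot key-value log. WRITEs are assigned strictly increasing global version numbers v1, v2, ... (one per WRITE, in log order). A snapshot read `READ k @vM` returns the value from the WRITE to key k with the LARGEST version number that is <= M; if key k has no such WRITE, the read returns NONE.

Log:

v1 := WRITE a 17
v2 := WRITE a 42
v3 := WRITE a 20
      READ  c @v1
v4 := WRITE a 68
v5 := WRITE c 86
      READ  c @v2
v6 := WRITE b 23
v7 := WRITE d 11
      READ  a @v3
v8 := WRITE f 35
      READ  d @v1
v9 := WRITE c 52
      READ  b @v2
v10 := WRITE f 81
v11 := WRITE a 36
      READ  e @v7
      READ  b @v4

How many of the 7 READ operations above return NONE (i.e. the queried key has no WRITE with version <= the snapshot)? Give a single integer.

v1: WRITE a=17  (a history now [(1, 17)])
v2: WRITE a=42  (a history now [(1, 17), (2, 42)])
v3: WRITE a=20  (a history now [(1, 17), (2, 42), (3, 20)])
READ c @v1: history=[] -> no version <= 1 -> NONE
v4: WRITE a=68  (a history now [(1, 17), (2, 42), (3, 20), (4, 68)])
v5: WRITE c=86  (c history now [(5, 86)])
READ c @v2: history=[(5, 86)] -> no version <= 2 -> NONE
v6: WRITE b=23  (b history now [(6, 23)])
v7: WRITE d=11  (d history now [(7, 11)])
READ a @v3: history=[(1, 17), (2, 42), (3, 20), (4, 68)] -> pick v3 -> 20
v8: WRITE f=35  (f history now [(8, 35)])
READ d @v1: history=[(7, 11)] -> no version <= 1 -> NONE
v9: WRITE c=52  (c history now [(5, 86), (9, 52)])
READ b @v2: history=[(6, 23)] -> no version <= 2 -> NONE
v10: WRITE f=81  (f history now [(8, 35), (10, 81)])
v11: WRITE a=36  (a history now [(1, 17), (2, 42), (3, 20), (4, 68), (11, 36)])
READ e @v7: history=[] -> no version <= 7 -> NONE
READ b @v4: history=[(6, 23)] -> no version <= 4 -> NONE
Read results in order: ['NONE', 'NONE', '20', 'NONE', 'NONE', 'NONE', 'NONE']
NONE count = 6

Answer: 6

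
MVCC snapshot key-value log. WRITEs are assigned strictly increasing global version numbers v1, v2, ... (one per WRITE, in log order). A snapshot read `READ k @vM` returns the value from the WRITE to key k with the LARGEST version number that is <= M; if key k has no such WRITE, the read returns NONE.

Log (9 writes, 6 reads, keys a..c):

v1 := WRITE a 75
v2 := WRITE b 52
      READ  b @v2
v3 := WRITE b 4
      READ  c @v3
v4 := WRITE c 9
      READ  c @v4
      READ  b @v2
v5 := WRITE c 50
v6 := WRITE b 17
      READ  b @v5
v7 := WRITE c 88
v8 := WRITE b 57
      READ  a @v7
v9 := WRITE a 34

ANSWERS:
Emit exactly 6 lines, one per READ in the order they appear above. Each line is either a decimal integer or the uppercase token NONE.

v1: WRITE a=75  (a history now [(1, 75)])
v2: WRITE b=52  (b history now [(2, 52)])
READ b @v2: history=[(2, 52)] -> pick v2 -> 52
v3: WRITE b=4  (b history now [(2, 52), (3, 4)])
READ c @v3: history=[] -> no version <= 3 -> NONE
v4: WRITE c=9  (c history now [(4, 9)])
READ c @v4: history=[(4, 9)] -> pick v4 -> 9
READ b @v2: history=[(2, 52), (3, 4)] -> pick v2 -> 52
v5: WRITE c=50  (c history now [(4, 9), (5, 50)])
v6: WRITE b=17  (b history now [(2, 52), (3, 4), (6, 17)])
READ b @v5: history=[(2, 52), (3, 4), (6, 17)] -> pick v3 -> 4
v7: WRITE c=88  (c history now [(4, 9), (5, 50), (7, 88)])
v8: WRITE b=57  (b history now [(2, 52), (3, 4), (6, 17), (8, 57)])
READ a @v7: history=[(1, 75)] -> pick v1 -> 75
v9: WRITE a=34  (a history now [(1, 75), (9, 34)])

Answer: 52
NONE
9
52
4
75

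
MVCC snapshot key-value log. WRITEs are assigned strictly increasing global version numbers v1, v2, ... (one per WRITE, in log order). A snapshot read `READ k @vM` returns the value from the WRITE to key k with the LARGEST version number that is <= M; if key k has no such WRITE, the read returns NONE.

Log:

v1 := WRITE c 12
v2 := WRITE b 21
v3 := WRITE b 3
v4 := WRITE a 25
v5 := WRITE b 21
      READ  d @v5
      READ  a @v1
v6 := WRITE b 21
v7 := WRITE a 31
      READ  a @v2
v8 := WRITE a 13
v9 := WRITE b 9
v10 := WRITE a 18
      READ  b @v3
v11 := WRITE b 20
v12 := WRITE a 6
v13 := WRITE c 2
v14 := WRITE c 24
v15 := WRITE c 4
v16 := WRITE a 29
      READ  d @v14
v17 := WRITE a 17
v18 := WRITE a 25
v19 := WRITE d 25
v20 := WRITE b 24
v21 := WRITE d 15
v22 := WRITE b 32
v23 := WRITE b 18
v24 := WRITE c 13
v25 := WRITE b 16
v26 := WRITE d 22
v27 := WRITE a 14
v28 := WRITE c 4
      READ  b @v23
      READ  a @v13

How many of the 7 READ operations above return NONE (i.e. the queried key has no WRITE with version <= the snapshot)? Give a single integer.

Answer: 4

Derivation:
v1: WRITE c=12  (c history now [(1, 12)])
v2: WRITE b=21  (b history now [(2, 21)])
v3: WRITE b=3  (b history now [(2, 21), (3, 3)])
v4: WRITE a=25  (a history now [(4, 25)])
v5: WRITE b=21  (b history now [(2, 21), (3, 3), (5, 21)])
READ d @v5: history=[] -> no version <= 5 -> NONE
READ a @v1: history=[(4, 25)] -> no version <= 1 -> NONE
v6: WRITE b=21  (b history now [(2, 21), (3, 3), (5, 21), (6, 21)])
v7: WRITE a=31  (a history now [(4, 25), (7, 31)])
READ a @v2: history=[(4, 25), (7, 31)] -> no version <= 2 -> NONE
v8: WRITE a=13  (a history now [(4, 25), (7, 31), (8, 13)])
v9: WRITE b=9  (b history now [(2, 21), (3, 3), (5, 21), (6, 21), (9, 9)])
v10: WRITE a=18  (a history now [(4, 25), (7, 31), (8, 13), (10, 18)])
READ b @v3: history=[(2, 21), (3, 3), (5, 21), (6, 21), (9, 9)] -> pick v3 -> 3
v11: WRITE b=20  (b history now [(2, 21), (3, 3), (5, 21), (6, 21), (9, 9), (11, 20)])
v12: WRITE a=6  (a history now [(4, 25), (7, 31), (8, 13), (10, 18), (12, 6)])
v13: WRITE c=2  (c history now [(1, 12), (13, 2)])
v14: WRITE c=24  (c history now [(1, 12), (13, 2), (14, 24)])
v15: WRITE c=4  (c history now [(1, 12), (13, 2), (14, 24), (15, 4)])
v16: WRITE a=29  (a history now [(4, 25), (7, 31), (8, 13), (10, 18), (12, 6), (16, 29)])
READ d @v14: history=[] -> no version <= 14 -> NONE
v17: WRITE a=17  (a history now [(4, 25), (7, 31), (8, 13), (10, 18), (12, 6), (16, 29), (17, 17)])
v18: WRITE a=25  (a history now [(4, 25), (7, 31), (8, 13), (10, 18), (12, 6), (16, 29), (17, 17), (18, 25)])
v19: WRITE d=25  (d history now [(19, 25)])
v20: WRITE b=24  (b history now [(2, 21), (3, 3), (5, 21), (6, 21), (9, 9), (11, 20), (20, 24)])
v21: WRITE d=15  (d history now [(19, 25), (21, 15)])
v22: WRITE b=32  (b history now [(2, 21), (3, 3), (5, 21), (6, 21), (9, 9), (11, 20), (20, 24), (22, 32)])
v23: WRITE b=18  (b history now [(2, 21), (3, 3), (5, 21), (6, 21), (9, 9), (11, 20), (20, 24), (22, 32), (23, 18)])
v24: WRITE c=13  (c history now [(1, 12), (13, 2), (14, 24), (15, 4), (24, 13)])
v25: WRITE b=16  (b history now [(2, 21), (3, 3), (5, 21), (6, 21), (9, 9), (11, 20), (20, 24), (22, 32), (23, 18), (25, 16)])
v26: WRITE d=22  (d history now [(19, 25), (21, 15), (26, 22)])
v27: WRITE a=14  (a history now [(4, 25), (7, 31), (8, 13), (10, 18), (12, 6), (16, 29), (17, 17), (18, 25), (27, 14)])
v28: WRITE c=4  (c history now [(1, 12), (13, 2), (14, 24), (15, 4), (24, 13), (28, 4)])
READ b @v23: history=[(2, 21), (3, 3), (5, 21), (6, 21), (9, 9), (11, 20), (20, 24), (22, 32), (23, 18), (25, 16)] -> pick v23 -> 18
READ a @v13: history=[(4, 25), (7, 31), (8, 13), (10, 18), (12, 6), (16, 29), (17, 17), (18, 25), (27, 14)] -> pick v12 -> 6
Read results in order: ['NONE', 'NONE', 'NONE', '3', 'NONE', '18', '6']
NONE count = 4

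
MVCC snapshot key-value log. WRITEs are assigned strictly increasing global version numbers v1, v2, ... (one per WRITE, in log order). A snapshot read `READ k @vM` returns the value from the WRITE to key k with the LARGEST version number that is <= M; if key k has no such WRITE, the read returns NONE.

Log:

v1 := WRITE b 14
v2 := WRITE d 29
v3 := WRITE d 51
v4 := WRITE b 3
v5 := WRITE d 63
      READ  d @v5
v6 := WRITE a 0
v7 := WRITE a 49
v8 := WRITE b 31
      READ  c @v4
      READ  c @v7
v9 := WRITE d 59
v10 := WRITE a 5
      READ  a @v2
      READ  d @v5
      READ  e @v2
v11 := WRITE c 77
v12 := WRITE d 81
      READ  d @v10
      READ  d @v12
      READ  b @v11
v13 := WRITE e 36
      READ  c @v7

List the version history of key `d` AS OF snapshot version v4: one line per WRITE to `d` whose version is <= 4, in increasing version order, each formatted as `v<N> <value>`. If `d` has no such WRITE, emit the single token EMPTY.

Answer: v2 29
v3 51

Derivation:
Scan writes for key=d with version <= 4:
  v1 WRITE b 14 -> skip
  v2 WRITE d 29 -> keep
  v3 WRITE d 51 -> keep
  v4 WRITE b 3 -> skip
  v5 WRITE d 63 -> drop (> snap)
  v6 WRITE a 0 -> skip
  v7 WRITE a 49 -> skip
  v8 WRITE b 31 -> skip
  v9 WRITE d 59 -> drop (> snap)
  v10 WRITE a 5 -> skip
  v11 WRITE c 77 -> skip
  v12 WRITE d 81 -> drop (> snap)
  v13 WRITE e 36 -> skip
Collected: [(2, 29), (3, 51)]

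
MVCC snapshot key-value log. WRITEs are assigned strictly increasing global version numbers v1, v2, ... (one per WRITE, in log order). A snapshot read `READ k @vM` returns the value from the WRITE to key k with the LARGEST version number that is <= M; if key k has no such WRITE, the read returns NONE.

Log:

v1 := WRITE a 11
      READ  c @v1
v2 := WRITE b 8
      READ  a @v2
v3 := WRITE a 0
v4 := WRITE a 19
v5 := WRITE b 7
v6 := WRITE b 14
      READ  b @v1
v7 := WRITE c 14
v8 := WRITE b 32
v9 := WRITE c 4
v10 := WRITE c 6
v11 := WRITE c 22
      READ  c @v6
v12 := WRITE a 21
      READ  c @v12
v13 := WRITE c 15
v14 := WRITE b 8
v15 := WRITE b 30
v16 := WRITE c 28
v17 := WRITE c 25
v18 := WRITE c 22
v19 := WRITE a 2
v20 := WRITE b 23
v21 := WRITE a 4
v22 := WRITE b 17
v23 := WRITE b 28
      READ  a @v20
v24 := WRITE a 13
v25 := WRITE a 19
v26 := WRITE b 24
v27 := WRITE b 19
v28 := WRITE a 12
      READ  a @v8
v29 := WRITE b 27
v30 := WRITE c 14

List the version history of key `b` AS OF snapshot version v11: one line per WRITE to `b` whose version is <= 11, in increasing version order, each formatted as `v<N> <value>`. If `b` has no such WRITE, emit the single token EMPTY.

Answer: v2 8
v5 7
v6 14
v8 32

Derivation:
Scan writes for key=b with version <= 11:
  v1 WRITE a 11 -> skip
  v2 WRITE b 8 -> keep
  v3 WRITE a 0 -> skip
  v4 WRITE a 19 -> skip
  v5 WRITE b 7 -> keep
  v6 WRITE b 14 -> keep
  v7 WRITE c 14 -> skip
  v8 WRITE b 32 -> keep
  v9 WRITE c 4 -> skip
  v10 WRITE c 6 -> skip
  v11 WRITE c 22 -> skip
  v12 WRITE a 21 -> skip
  v13 WRITE c 15 -> skip
  v14 WRITE b 8 -> drop (> snap)
  v15 WRITE b 30 -> drop (> snap)
  v16 WRITE c 28 -> skip
  v17 WRITE c 25 -> skip
  v18 WRITE c 22 -> skip
  v19 WRITE a 2 -> skip
  v20 WRITE b 23 -> drop (> snap)
  v21 WRITE a 4 -> skip
  v22 WRITE b 17 -> drop (> snap)
  v23 WRITE b 28 -> drop (> snap)
  v24 WRITE a 13 -> skip
  v25 WRITE a 19 -> skip
  v26 WRITE b 24 -> drop (> snap)
  v27 WRITE b 19 -> drop (> snap)
  v28 WRITE a 12 -> skip
  v29 WRITE b 27 -> drop (> snap)
  v30 WRITE c 14 -> skip
Collected: [(2, 8), (5, 7), (6, 14), (8, 32)]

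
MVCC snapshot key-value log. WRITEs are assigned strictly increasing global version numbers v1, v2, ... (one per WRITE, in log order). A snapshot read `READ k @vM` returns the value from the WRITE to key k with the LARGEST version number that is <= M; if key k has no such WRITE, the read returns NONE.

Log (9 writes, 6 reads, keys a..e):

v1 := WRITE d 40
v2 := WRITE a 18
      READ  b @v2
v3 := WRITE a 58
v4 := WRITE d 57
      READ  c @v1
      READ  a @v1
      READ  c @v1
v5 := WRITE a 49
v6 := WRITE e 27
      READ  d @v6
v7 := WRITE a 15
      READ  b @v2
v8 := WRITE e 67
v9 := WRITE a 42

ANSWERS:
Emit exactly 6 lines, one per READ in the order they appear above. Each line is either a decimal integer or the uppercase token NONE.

v1: WRITE d=40  (d history now [(1, 40)])
v2: WRITE a=18  (a history now [(2, 18)])
READ b @v2: history=[] -> no version <= 2 -> NONE
v3: WRITE a=58  (a history now [(2, 18), (3, 58)])
v4: WRITE d=57  (d history now [(1, 40), (4, 57)])
READ c @v1: history=[] -> no version <= 1 -> NONE
READ a @v1: history=[(2, 18), (3, 58)] -> no version <= 1 -> NONE
READ c @v1: history=[] -> no version <= 1 -> NONE
v5: WRITE a=49  (a history now [(2, 18), (3, 58), (5, 49)])
v6: WRITE e=27  (e history now [(6, 27)])
READ d @v6: history=[(1, 40), (4, 57)] -> pick v4 -> 57
v7: WRITE a=15  (a history now [(2, 18), (3, 58), (5, 49), (7, 15)])
READ b @v2: history=[] -> no version <= 2 -> NONE
v8: WRITE e=67  (e history now [(6, 27), (8, 67)])
v9: WRITE a=42  (a history now [(2, 18), (3, 58), (5, 49), (7, 15), (9, 42)])

Answer: NONE
NONE
NONE
NONE
57
NONE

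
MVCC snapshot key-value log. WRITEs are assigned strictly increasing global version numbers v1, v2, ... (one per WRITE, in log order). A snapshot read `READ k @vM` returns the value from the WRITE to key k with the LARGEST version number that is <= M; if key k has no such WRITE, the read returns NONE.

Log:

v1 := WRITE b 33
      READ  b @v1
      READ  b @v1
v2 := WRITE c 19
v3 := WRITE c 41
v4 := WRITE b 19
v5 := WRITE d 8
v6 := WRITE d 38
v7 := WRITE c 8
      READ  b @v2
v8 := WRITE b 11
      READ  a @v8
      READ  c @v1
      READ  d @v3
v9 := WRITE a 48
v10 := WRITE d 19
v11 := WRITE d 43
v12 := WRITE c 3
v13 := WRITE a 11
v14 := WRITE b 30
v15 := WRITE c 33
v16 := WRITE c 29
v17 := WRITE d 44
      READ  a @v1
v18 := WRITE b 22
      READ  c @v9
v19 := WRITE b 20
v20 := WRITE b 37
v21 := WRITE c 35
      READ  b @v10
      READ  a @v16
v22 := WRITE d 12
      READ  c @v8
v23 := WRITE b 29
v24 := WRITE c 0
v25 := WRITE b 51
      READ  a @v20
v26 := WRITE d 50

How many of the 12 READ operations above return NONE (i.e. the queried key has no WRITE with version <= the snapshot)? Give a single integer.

v1: WRITE b=33  (b history now [(1, 33)])
READ b @v1: history=[(1, 33)] -> pick v1 -> 33
READ b @v1: history=[(1, 33)] -> pick v1 -> 33
v2: WRITE c=19  (c history now [(2, 19)])
v3: WRITE c=41  (c history now [(2, 19), (3, 41)])
v4: WRITE b=19  (b history now [(1, 33), (4, 19)])
v5: WRITE d=8  (d history now [(5, 8)])
v6: WRITE d=38  (d history now [(5, 8), (6, 38)])
v7: WRITE c=8  (c history now [(2, 19), (3, 41), (7, 8)])
READ b @v2: history=[(1, 33), (4, 19)] -> pick v1 -> 33
v8: WRITE b=11  (b history now [(1, 33), (4, 19), (8, 11)])
READ a @v8: history=[] -> no version <= 8 -> NONE
READ c @v1: history=[(2, 19), (3, 41), (7, 8)] -> no version <= 1 -> NONE
READ d @v3: history=[(5, 8), (6, 38)] -> no version <= 3 -> NONE
v9: WRITE a=48  (a history now [(9, 48)])
v10: WRITE d=19  (d history now [(5, 8), (6, 38), (10, 19)])
v11: WRITE d=43  (d history now [(5, 8), (6, 38), (10, 19), (11, 43)])
v12: WRITE c=3  (c history now [(2, 19), (3, 41), (7, 8), (12, 3)])
v13: WRITE a=11  (a history now [(9, 48), (13, 11)])
v14: WRITE b=30  (b history now [(1, 33), (4, 19), (8, 11), (14, 30)])
v15: WRITE c=33  (c history now [(2, 19), (3, 41), (7, 8), (12, 3), (15, 33)])
v16: WRITE c=29  (c history now [(2, 19), (3, 41), (7, 8), (12, 3), (15, 33), (16, 29)])
v17: WRITE d=44  (d history now [(5, 8), (6, 38), (10, 19), (11, 43), (17, 44)])
READ a @v1: history=[(9, 48), (13, 11)] -> no version <= 1 -> NONE
v18: WRITE b=22  (b history now [(1, 33), (4, 19), (8, 11), (14, 30), (18, 22)])
READ c @v9: history=[(2, 19), (3, 41), (7, 8), (12, 3), (15, 33), (16, 29)] -> pick v7 -> 8
v19: WRITE b=20  (b history now [(1, 33), (4, 19), (8, 11), (14, 30), (18, 22), (19, 20)])
v20: WRITE b=37  (b history now [(1, 33), (4, 19), (8, 11), (14, 30), (18, 22), (19, 20), (20, 37)])
v21: WRITE c=35  (c history now [(2, 19), (3, 41), (7, 8), (12, 3), (15, 33), (16, 29), (21, 35)])
READ b @v10: history=[(1, 33), (4, 19), (8, 11), (14, 30), (18, 22), (19, 20), (20, 37)] -> pick v8 -> 11
READ a @v16: history=[(9, 48), (13, 11)] -> pick v13 -> 11
v22: WRITE d=12  (d history now [(5, 8), (6, 38), (10, 19), (11, 43), (17, 44), (22, 12)])
READ c @v8: history=[(2, 19), (3, 41), (7, 8), (12, 3), (15, 33), (16, 29), (21, 35)] -> pick v7 -> 8
v23: WRITE b=29  (b history now [(1, 33), (4, 19), (8, 11), (14, 30), (18, 22), (19, 20), (20, 37), (23, 29)])
v24: WRITE c=0  (c history now [(2, 19), (3, 41), (7, 8), (12, 3), (15, 33), (16, 29), (21, 35), (24, 0)])
v25: WRITE b=51  (b history now [(1, 33), (4, 19), (8, 11), (14, 30), (18, 22), (19, 20), (20, 37), (23, 29), (25, 51)])
READ a @v20: history=[(9, 48), (13, 11)] -> pick v13 -> 11
v26: WRITE d=50  (d history now [(5, 8), (6, 38), (10, 19), (11, 43), (17, 44), (22, 12), (26, 50)])
Read results in order: ['33', '33', '33', 'NONE', 'NONE', 'NONE', 'NONE', '8', '11', '11', '8', '11']
NONE count = 4

Answer: 4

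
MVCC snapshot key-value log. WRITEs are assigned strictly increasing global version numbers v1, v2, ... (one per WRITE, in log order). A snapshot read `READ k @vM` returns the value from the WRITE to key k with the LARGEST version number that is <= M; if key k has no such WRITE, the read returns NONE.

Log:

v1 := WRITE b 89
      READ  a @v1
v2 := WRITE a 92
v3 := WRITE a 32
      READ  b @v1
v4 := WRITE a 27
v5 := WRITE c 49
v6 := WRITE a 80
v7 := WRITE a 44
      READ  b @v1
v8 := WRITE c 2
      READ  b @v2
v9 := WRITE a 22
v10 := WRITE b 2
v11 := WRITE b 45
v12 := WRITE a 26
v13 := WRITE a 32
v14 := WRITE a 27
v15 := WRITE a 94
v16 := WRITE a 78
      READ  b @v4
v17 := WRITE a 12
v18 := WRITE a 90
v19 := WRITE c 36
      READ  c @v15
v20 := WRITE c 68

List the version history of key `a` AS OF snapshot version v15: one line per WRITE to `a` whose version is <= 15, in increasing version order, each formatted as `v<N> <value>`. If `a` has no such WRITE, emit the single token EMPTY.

Answer: v2 92
v3 32
v4 27
v6 80
v7 44
v9 22
v12 26
v13 32
v14 27
v15 94

Derivation:
Scan writes for key=a with version <= 15:
  v1 WRITE b 89 -> skip
  v2 WRITE a 92 -> keep
  v3 WRITE a 32 -> keep
  v4 WRITE a 27 -> keep
  v5 WRITE c 49 -> skip
  v6 WRITE a 80 -> keep
  v7 WRITE a 44 -> keep
  v8 WRITE c 2 -> skip
  v9 WRITE a 22 -> keep
  v10 WRITE b 2 -> skip
  v11 WRITE b 45 -> skip
  v12 WRITE a 26 -> keep
  v13 WRITE a 32 -> keep
  v14 WRITE a 27 -> keep
  v15 WRITE a 94 -> keep
  v16 WRITE a 78 -> drop (> snap)
  v17 WRITE a 12 -> drop (> snap)
  v18 WRITE a 90 -> drop (> snap)
  v19 WRITE c 36 -> skip
  v20 WRITE c 68 -> skip
Collected: [(2, 92), (3, 32), (4, 27), (6, 80), (7, 44), (9, 22), (12, 26), (13, 32), (14, 27), (15, 94)]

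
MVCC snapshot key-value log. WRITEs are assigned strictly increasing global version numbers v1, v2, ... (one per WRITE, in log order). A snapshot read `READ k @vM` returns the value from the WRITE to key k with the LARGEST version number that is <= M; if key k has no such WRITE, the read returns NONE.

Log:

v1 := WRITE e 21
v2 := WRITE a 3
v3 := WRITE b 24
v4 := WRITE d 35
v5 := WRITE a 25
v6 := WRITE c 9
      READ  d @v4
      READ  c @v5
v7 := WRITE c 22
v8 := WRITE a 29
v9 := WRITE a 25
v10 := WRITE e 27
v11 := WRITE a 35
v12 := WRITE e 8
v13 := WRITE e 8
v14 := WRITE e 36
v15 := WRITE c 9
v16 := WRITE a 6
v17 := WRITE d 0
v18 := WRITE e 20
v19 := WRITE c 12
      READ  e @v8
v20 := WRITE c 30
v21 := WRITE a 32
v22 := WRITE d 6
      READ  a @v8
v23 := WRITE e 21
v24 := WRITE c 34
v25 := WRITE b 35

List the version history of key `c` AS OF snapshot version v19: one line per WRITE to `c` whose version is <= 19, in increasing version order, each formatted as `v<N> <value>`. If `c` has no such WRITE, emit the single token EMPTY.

Scan writes for key=c with version <= 19:
  v1 WRITE e 21 -> skip
  v2 WRITE a 3 -> skip
  v3 WRITE b 24 -> skip
  v4 WRITE d 35 -> skip
  v5 WRITE a 25 -> skip
  v6 WRITE c 9 -> keep
  v7 WRITE c 22 -> keep
  v8 WRITE a 29 -> skip
  v9 WRITE a 25 -> skip
  v10 WRITE e 27 -> skip
  v11 WRITE a 35 -> skip
  v12 WRITE e 8 -> skip
  v13 WRITE e 8 -> skip
  v14 WRITE e 36 -> skip
  v15 WRITE c 9 -> keep
  v16 WRITE a 6 -> skip
  v17 WRITE d 0 -> skip
  v18 WRITE e 20 -> skip
  v19 WRITE c 12 -> keep
  v20 WRITE c 30 -> drop (> snap)
  v21 WRITE a 32 -> skip
  v22 WRITE d 6 -> skip
  v23 WRITE e 21 -> skip
  v24 WRITE c 34 -> drop (> snap)
  v25 WRITE b 35 -> skip
Collected: [(6, 9), (7, 22), (15, 9), (19, 12)]

Answer: v6 9
v7 22
v15 9
v19 12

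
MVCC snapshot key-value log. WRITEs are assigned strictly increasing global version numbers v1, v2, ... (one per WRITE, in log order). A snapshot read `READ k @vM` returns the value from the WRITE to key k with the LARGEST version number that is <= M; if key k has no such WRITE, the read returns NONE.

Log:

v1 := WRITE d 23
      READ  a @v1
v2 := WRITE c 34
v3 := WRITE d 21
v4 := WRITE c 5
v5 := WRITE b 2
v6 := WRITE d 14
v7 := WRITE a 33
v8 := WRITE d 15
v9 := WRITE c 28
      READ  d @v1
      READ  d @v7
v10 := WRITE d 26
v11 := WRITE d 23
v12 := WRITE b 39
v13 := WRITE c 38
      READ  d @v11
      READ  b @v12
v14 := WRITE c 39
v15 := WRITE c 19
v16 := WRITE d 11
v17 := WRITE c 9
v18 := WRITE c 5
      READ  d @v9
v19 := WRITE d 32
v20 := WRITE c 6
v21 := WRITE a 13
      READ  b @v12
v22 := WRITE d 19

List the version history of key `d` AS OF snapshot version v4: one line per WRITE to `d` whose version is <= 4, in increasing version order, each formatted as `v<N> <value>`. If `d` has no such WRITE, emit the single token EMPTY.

Answer: v1 23
v3 21

Derivation:
Scan writes for key=d with version <= 4:
  v1 WRITE d 23 -> keep
  v2 WRITE c 34 -> skip
  v3 WRITE d 21 -> keep
  v4 WRITE c 5 -> skip
  v5 WRITE b 2 -> skip
  v6 WRITE d 14 -> drop (> snap)
  v7 WRITE a 33 -> skip
  v8 WRITE d 15 -> drop (> snap)
  v9 WRITE c 28 -> skip
  v10 WRITE d 26 -> drop (> snap)
  v11 WRITE d 23 -> drop (> snap)
  v12 WRITE b 39 -> skip
  v13 WRITE c 38 -> skip
  v14 WRITE c 39 -> skip
  v15 WRITE c 19 -> skip
  v16 WRITE d 11 -> drop (> snap)
  v17 WRITE c 9 -> skip
  v18 WRITE c 5 -> skip
  v19 WRITE d 32 -> drop (> snap)
  v20 WRITE c 6 -> skip
  v21 WRITE a 13 -> skip
  v22 WRITE d 19 -> drop (> snap)
Collected: [(1, 23), (3, 21)]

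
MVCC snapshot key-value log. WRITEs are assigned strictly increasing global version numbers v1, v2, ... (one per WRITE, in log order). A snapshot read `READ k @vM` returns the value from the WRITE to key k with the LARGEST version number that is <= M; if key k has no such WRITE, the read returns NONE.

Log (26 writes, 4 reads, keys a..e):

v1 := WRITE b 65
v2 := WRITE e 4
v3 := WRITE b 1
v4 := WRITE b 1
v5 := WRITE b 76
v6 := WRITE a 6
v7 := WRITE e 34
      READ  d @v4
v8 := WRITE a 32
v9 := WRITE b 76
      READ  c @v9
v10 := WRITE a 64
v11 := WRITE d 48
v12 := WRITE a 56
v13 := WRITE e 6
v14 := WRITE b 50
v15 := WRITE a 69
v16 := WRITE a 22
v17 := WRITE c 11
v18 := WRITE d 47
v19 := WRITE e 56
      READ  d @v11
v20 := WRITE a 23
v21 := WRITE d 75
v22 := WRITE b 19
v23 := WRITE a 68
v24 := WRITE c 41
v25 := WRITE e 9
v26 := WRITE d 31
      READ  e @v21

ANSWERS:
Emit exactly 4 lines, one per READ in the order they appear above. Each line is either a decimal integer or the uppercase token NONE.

v1: WRITE b=65  (b history now [(1, 65)])
v2: WRITE e=4  (e history now [(2, 4)])
v3: WRITE b=1  (b history now [(1, 65), (3, 1)])
v4: WRITE b=1  (b history now [(1, 65), (3, 1), (4, 1)])
v5: WRITE b=76  (b history now [(1, 65), (3, 1), (4, 1), (5, 76)])
v6: WRITE a=6  (a history now [(6, 6)])
v7: WRITE e=34  (e history now [(2, 4), (7, 34)])
READ d @v4: history=[] -> no version <= 4 -> NONE
v8: WRITE a=32  (a history now [(6, 6), (8, 32)])
v9: WRITE b=76  (b history now [(1, 65), (3, 1), (4, 1), (5, 76), (9, 76)])
READ c @v9: history=[] -> no version <= 9 -> NONE
v10: WRITE a=64  (a history now [(6, 6), (8, 32), (10, 64)])
v11: WRITE d=48  (d history now [(11, 48)])
v12: WRITE a=56  (a history now [(6, 6), (8, 32), (10, 64), (12, 56)])
v13: WRITE e=6  (e history now [(2, 4), (7, 34), (13, 6)])
v14: WRITE b=50  (b history now [(1, 65), (3, 1), (4, 1), (5, 76), (9, 76), (14, 50)])
v15: WRITE a=69  (a history now [(6, 6), (8, 32), (10, 64), (12, 56), (15, 69)])
v16: WRITE a=22  (a history now [(6, 6), (8, 32), (10, 64), (12, 56), (15, 69), (16, 22)])
v17: WRITE c=11  (c history now [(17, 11)])
v18: WRITE d=47  (d history now [(11, 48), (18, 47)])
v19: WRITE e=56  (e history now [(2, 4), (7, 34), (13, 6), (19, 56)])
READ d @v11: history=[(11, 48), (18, 47)] -> pick v11 -> 48
v20: WRITE a=23  (a history now [(6, 6), (8, 32), (10, 64), (12, 56), (15, 69), (16, 22), (20, 23)])
v21: WRITE d=75  (d history now [(11, 48), (18, 47), (21, 75)])
v22: WRITE b=19  (b history now [(1, 65), (3, 1), (4, 1), (5, 76), (9, 76), (14, 50), (22, 19)])
v23: WRITE a=68  (a history now [(6, 6), (8, 32), (10, 64), (12, 56), (15, 69), (16, 22), (20, 23), (23, 68)])
v24: WRITE c=41  (c history now [(17, 11), (24, 41)])
v25: WRITE e=9  (e history now [(2, 4), (7, 34), (13, 6), (19, 56), (25, 9)])
v26: WRITE d=31  (d history now [(11, 48), (18, 47), (21, 75), (26, 31)])
READ e @v21: history=[(2, 4), (7, 34), (13, 6), (19, 56), (25, 9)] -> pick v19 -> 56

Answer: NONE
NONE
48
56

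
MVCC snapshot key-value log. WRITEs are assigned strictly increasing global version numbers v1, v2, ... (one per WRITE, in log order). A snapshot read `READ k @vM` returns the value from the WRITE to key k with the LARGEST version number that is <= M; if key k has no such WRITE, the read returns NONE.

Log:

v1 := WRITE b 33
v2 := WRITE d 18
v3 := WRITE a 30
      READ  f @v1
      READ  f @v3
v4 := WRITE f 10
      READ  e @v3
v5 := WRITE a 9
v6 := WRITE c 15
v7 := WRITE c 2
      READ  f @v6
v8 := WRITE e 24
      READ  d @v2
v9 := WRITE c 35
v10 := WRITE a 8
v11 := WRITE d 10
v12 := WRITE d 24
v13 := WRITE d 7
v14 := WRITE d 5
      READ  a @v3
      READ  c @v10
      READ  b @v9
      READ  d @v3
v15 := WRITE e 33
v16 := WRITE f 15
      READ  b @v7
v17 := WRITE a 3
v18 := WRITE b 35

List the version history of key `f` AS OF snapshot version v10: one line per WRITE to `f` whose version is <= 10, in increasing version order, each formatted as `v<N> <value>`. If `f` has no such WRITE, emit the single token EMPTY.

Answer: v4 10

Derivation:
Scan writes for key=f with version <= 10:
  v1 WRITE b 33 -> skip
  v2 WRITE d 18 -> skip
  v3 WRITE a 30 -> skip
  v4 WRITE f 10 -> keep
  v5 WRITE a 9 -> skip
  v6 WRITE c 15 -> skip
  v7 WRITE c 2 -> skip
  v8 WRITE e 24 -> skip
  v9 WRITE c 35 -> skip
  v10 WRITE a 8 -> skip
  v11 WRITE d 10 -> skip
  v12 WRITE d 24 -> skip
  v13 WRITE d 7 -> skip
  v14 WRITE d 5 -> skip
  v15 WRITE e 33 -> skip
  v16 WRITE f 15 -> drop (> snap)
  v17 WRITE a 3 -> skip
  v18 WRITE b 35 -> skip
Collected: [(4, 10)]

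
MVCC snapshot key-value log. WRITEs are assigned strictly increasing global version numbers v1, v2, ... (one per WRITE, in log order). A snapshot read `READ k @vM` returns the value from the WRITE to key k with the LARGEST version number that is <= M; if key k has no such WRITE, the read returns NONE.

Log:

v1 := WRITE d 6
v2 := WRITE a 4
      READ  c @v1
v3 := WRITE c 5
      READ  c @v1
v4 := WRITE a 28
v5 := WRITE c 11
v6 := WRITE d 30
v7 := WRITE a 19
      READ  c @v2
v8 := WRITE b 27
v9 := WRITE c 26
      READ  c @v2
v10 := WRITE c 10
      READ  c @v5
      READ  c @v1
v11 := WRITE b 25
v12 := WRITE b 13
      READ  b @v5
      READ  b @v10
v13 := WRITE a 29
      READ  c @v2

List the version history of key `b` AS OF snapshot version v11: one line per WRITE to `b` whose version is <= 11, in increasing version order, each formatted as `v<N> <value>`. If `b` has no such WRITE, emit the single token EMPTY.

Scan writes for key=b with version <= 11:
  v1 WRITE d 6 -> skip
  v2 WRITE a 4 -> skip
  v3 WRITE c 5 -> skip
  v4 WRITE a 28 -> skip
  v5 WRITE c 11 -> skip
  v6 WRITE d 30 -> skip
  v7 WRITE a 19 -> skip
  v8 WRITE b 27 -> keep
  v9 WRITE c 26 -> skip
  v10 WRITE c 10 -> skip
  v11 WRITE b 25 -> keep
  v12 WRITE b 13 -> drop (> snap)
  v13 WRITE a 29 -> skip
Collected: [(8, 27), (11, 25)]

Answer: v8 27
v11 25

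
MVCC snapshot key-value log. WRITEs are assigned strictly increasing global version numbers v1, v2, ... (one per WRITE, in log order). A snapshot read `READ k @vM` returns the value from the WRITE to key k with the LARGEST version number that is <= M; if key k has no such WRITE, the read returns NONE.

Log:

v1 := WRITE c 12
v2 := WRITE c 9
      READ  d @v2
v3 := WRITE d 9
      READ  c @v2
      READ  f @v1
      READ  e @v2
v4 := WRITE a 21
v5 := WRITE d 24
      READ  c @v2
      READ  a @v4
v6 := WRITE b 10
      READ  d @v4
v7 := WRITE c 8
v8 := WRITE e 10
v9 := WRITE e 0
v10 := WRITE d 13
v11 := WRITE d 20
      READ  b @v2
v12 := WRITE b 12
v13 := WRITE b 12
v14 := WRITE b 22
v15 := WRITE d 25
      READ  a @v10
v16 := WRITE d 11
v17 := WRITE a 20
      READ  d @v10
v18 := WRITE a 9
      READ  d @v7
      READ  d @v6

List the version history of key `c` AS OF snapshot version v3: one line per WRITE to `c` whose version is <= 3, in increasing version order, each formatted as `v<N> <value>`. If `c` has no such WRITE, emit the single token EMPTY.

Scan writes for key=c with version <= 3:
  v1 WRITE c 12 -> keep
  v2 WRITE c 9 -> keep
  v3 WRITE d 9 -> skip
  v4 WRITE a 21 -> skip
  v5 WRITE d 24 -> skip
  v6 WRITE b 10 -> skip
  v7 WRITE c 8 -> drop (> snap)
  v8 WRITE e 10 -> skip
  v9 WRITE e 0 -> skip
  v10 WRITE d 13 -> skip
  v11 WRITE d 20 -> skip
  v12 WRITE b 12 -> skip
  v13 WRITE b 12 -> skip
  v14 WRITE b 22 -> skip
  v15 WRITE d 25 -> skip
  v16 WRITE d 11 -> skip
  v17 WRITE a 20 -> skip
  v18 WRITE a 9 -> skip
Collected: [(1, 12), (2, 9)]

Answer: v1 12
v2 9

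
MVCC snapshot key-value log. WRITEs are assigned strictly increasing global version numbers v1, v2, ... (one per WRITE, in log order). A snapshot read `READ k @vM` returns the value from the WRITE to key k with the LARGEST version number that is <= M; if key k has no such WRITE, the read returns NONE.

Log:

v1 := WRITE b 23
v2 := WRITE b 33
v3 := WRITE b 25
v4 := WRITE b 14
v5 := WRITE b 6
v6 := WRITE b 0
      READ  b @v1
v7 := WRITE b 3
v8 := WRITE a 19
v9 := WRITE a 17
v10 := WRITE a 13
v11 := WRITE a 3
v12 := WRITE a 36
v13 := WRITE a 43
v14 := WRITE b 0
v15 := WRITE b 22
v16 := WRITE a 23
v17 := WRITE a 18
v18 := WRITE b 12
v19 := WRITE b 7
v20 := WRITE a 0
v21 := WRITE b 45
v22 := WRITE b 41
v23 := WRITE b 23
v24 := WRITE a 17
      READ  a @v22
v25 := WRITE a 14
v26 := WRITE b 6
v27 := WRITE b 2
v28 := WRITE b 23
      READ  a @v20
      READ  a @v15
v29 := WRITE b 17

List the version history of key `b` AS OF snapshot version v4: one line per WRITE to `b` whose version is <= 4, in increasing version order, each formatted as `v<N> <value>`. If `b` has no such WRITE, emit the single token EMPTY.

Scan writes for key=b with version <= 4:
  v1 WRITE b 23 -> keep
  v2 WRITE b 33 -> keep
  v3 WRITE b 25 -> keep
  v4 WRITE b 14 -> keep
  v5 WRITE b 6 -> drop (> snap)
  v6 WRITE b 0 -> drop (> snap)
  v7 WRITE b 3 -> drop (> snap)
  v8 WRITE a 19 -> skip
  v9 WRITE a 17 -> skip
  v10 WRITE a 13 -> skip
  v11 WRITE a 3 -> skip
  v12 WRITE a 36 -> skip
  v13 WRITE a 43 -> skip
  v14 WRITE b 0 -> drop (> snap)
  v15 WRITE b 22 -> drop (> snap)
  v16 WRITE a 23 -> skip
  v17 WRITE a 18 -> skip
  v18 WRITE b 12 -> drop (> snap)
  v19 WRITE b 7 -> drop (> snap)
  v20 WRITE a 0 -> skip
  v21 WRITE b 45 -> drop (> snap)
  v22 WRITE b 41 -> drop (> snap)
  v23 WRITE b 23 -> drop (> snap)
  v24 WRITE a 17 -> skip
  v25 WRITE a 14 -> skip
  v26 WRITE b 6 -> drop (> snap)
  v27 WRITE b 2 -> drop (> snap)
  v28 WRITE b 23 -> drop (> snap)
  v29 WRITE b 17 -> drop (> snap)
Collected: [(1, 23), (2, 33), (3, 25), (4, 14)]

Answer: v1 23
v2 33
v3 25
v4 14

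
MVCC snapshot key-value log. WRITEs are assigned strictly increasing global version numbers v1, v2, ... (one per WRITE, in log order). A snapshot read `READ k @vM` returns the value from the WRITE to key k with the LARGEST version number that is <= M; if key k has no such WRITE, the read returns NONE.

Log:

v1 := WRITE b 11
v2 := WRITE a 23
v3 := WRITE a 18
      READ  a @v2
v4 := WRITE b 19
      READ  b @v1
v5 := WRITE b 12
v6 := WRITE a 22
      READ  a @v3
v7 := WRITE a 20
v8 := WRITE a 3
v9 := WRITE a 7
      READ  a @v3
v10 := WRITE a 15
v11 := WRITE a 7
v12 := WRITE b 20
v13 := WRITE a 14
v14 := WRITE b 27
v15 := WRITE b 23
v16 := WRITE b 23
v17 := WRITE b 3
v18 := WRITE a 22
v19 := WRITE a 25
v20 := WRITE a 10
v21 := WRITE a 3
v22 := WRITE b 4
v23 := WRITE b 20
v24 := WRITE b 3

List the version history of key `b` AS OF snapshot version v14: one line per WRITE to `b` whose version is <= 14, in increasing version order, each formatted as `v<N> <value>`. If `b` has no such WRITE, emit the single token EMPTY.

Scan writes for key=b with version <= 14:
  v1 WRITE b 11 -> keep
  v2 WRITE a 23 -> skip
  v3 WRITE a 18 -> skip
  v4 WRITE b 19 -> keep
  v5 WRITE b 12 -> keep
  v6 WRITE a 22 -> skip
  v7 WRITE a 20 -> skip
  v8 WRITE a 3 -> skip
  v9 WRITE a 7 -> skip
  v10 WRITE a 15 -> skip
  v11 WRITE a 7 -> skip
  v12 WRITE b 20 -> keep
  v13 WRITE a 14 -> skip
  v14 WRITE b 27 -> keep
  v15 WRITE b 23 -> drop (> snap)
  v16 WRITE b 23 -> drop (> snap)
  v17 WRITE b 3 -> drop (> snap)
  v18 WRITE a 22 -> skip
  v19 WRITE a 25 -> skip
  v20 WRITE a 10 -> skip
  v21 WRITE a 3 -> skip
  v22 WRITE b 4 -> drop (> snap)
  v23 WRITE b 20 -> drop (> snap)
  v24 WRITE b 3 -> drop (> snap)
Collected: [(1, 11), (4, 19), (5, 12), (12, 20), (14, 27)]

Answer: v1 11
v4 19
v5 12
v12 20
v14 27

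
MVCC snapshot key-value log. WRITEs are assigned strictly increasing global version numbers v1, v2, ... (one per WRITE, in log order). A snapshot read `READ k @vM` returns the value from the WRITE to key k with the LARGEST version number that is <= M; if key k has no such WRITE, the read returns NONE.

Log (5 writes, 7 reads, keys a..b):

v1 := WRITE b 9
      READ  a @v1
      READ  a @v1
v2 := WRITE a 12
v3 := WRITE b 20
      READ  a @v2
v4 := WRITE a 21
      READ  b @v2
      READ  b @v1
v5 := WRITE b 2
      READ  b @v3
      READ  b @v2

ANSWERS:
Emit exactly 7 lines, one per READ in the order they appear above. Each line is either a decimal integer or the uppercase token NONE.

Answer: NONE
NONE
12
9
9
20
9

Derivation:
v1: WRITE b=9  (b history now [(1, 9)])
READ a @v1: history=[] -> no version <= 1 -> NONE
READ a @v1: history=[] -> no version <= 1 -> NONE
v2: WRITE a=12  (a history now [(2, 12)])
v3: WRITE b=20  (b history now [(1, 9), (3, 20)])
READ a @v2: history=[(2, 12)] -> pick v2 -> 12
v4: WRITE a=21  (a history now [(2, 12), (4, 21)])
READ b @v2: history=[(1, 9), (3, 20)] -> pick v1 -> 9
READ b @v1: history=[(1, 9), (3, 20)] -> pick v1 -> 9
v5: WRITE b=2  (b history now [(1, 9), (3, 20), (5, 2)])
READ b @v3: history=[(1, 9), (3, 20), (5, 2)] -> pick v3 -> 20
READ b @v2: history=[(1, 9), (3, 20), (5, 2)] -> pick v1 -> 9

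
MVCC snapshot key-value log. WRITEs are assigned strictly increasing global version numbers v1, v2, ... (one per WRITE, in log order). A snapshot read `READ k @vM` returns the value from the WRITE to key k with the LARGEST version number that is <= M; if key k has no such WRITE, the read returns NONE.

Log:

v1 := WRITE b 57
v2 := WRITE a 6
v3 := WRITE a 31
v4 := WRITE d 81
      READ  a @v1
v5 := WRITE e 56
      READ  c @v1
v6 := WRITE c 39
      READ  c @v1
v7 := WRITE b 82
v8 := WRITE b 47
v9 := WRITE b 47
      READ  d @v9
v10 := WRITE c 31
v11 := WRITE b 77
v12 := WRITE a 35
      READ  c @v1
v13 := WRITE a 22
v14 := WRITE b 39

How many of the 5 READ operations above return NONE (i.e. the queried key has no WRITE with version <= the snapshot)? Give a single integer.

Answer: 4

Derivation:
v1: WRITE b=57  (b history now [(1, 57)])
v2: WRITE a=6  (a history now [(2, 6)])
v3: WRITE a=31  (a history now [(2, 6), (3, 31)])
v4: WRITE d=81  (d history now [(4, 81)])
READ a @v1: history=[(2, 6), (3, 31)] -> no version <= 1 -> NONE
v5: WRITE e=56  (e history now [(5, 56)])
READ c @v1: history=[] -> no version <= 1 -> NONE
v6: WRITE c=39  (c history now [(6, 39)])
READ c @v1: history=[(6, 39)] -> no version <= 1 -> NONE
v7: WRITE b=82  (b history now [(1, 57), (7, 82)])
v8: WRITE b=47  (b history now [(1, 57), (7, 82), (8, 47)])
v9: WRITE b=47  (b history now [(1, 57), (7, 82), (8, 47), (9, 47)])
READ d @v9: history=[(4, 81)] -> pick v4 -> 81
v10: WRITE c=31  (c history now [(6, 39), (10, 31)])
v11: WRITE b=77  (b history now [(1, 57), (7, 82), (8, 47), (9, 47), (11, 77)])
v12: WRITE a=35  (a history now [(2, 6), (3, 31), (12, 35)])
READ c @v1: history=[(6, 39), (10, 31)] -> no version <= 1 -> NONE
v13: WRITE a=22  (a history now [(2, 6), (3, 31), (12, 35), (13, 22)])
v14: WRITE b=39  (b history now [(1, 57), (7, 82), (8, 47), (9, 47), (11, 77), (14, 39)])
Read results in order: ['NONE', 'NONE', 'NONE', '81', 'NONE']
NONE count = 4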